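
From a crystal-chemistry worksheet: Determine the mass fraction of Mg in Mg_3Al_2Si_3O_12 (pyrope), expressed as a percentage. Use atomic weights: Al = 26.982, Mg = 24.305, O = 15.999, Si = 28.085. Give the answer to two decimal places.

18.09 wt%

Formula mass = 3*24.305 + 2*26.982 + 3*28.085 + 12*15.999 = 403.122 g/mol, of which 72.915 g is Mg.
So Mg makes up 72.915/403.122 = 0.1809 of the mass, i.e. 18.09%.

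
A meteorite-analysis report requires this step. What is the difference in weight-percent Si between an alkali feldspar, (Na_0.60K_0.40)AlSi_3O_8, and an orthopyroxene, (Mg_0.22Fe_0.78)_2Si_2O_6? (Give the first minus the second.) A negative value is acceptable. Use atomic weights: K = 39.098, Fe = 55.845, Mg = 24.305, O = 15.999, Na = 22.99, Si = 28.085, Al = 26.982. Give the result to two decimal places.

8.89 percentage points

First mineral: 84.255 g Si in 268.662 g formula = 31.36 wt% Si.
Second mineral: 56.170 g Si in 249.976 g formula = 22.47 wt% Si.
31.36% − 22.47% gives a difference of 8.89 percentage points.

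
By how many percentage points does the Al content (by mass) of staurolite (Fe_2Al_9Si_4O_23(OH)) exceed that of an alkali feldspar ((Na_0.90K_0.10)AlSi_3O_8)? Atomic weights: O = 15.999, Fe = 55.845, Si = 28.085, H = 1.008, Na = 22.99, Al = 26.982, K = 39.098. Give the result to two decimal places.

M(Fe_2Al_9Si_4O_23(OH)) = 851.852 g/mol, so wt% Al = 242.838/851.852 × 100 = 28.51%.
M((Na_0.90K_0.10)AlSi_3O_8) = 263.830 g/mol, so wt% Al = 26.982/263.830 × 100 = 10.23%.
28.51 − 10.23 = 18.28 pp.

18.28 percentage points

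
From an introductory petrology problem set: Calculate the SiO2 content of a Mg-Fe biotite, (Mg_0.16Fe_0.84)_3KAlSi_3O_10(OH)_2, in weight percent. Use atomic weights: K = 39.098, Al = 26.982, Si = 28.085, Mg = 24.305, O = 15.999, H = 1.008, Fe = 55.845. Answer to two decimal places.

M((Mg_0.16Fe_0.84)_3KAlSi_3O_10(OH)_2) = 496.735 g/mol; M(SiO2) = 60.083 g/mol.
Moles SiO2 per formula unit = 3 Si ÷ 1 = 3.0000.
SiO2 fraction = (3.0000 × 60.083) / 496.735 = 180.249/496.735 = 0.3629.

36.29 wt%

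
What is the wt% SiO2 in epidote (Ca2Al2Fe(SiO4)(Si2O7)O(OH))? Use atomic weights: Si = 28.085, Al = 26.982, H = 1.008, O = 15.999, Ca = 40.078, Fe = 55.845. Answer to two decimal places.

Molar mass of Ca2Al2Fe(SiO4)(Si2O7)O(OH) = 2*40.078 + 2*26.982 + 1*55.845 + 3*28.085 + 13*15.999 + 1*1.008 = 483.215 g/mol.
Each formula unit contains 3 Si, equivalent to 3/1 = 3.0000 mol SiO2.
M(SiO2) = 1×28.085 + 2×15.999 = 60.083 g/mol.
Mass of SiO2 per formula unit = 3.0000 × 60.083 = 180.249 g.
SiO2 wt% = 180.249 / 483.215 × 100 = 37.30%.

37.30 wt%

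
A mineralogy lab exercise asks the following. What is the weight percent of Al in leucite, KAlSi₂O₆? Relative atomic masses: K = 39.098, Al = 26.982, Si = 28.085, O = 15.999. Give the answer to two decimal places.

Formula mass = 1×39.098 + 1×26.982 + 2×28.085 + 6×15.999 = 218.244 g/mol, of which 26.982 g is Al.
So Al makes up 26.982/218.244 = 0.1236 of the mass, i.e. 12.36%.

12.36 mass %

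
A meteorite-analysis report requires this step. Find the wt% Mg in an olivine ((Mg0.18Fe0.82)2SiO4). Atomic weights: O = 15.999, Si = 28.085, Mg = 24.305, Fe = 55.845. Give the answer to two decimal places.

Molar mass of (Mg0.18Fe0.82)2SiO4: 0.36×24.305 + 1.64×55.845 + 1×28.085 + 4×15.999 = 192.417 g/mol.
Mass of Mg per formula unit: 0.36 × 24.305 = 8.750 g.
Weight fraction Mg = 8.750 / 192.417 = 0.0455.

4.55 weight percent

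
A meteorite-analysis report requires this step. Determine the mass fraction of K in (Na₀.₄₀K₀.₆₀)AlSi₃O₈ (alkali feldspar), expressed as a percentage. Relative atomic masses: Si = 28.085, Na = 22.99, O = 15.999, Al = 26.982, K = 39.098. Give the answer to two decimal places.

8.63 wt%

M((Na₀.₄₀K₀.₆₀)AlSi₃O₈) = 271.884 g/mol.
K contributes 0.60 × 39.098 = 23.459 g per mole.
23.459/271.884 = 0.0863 → 8.63%.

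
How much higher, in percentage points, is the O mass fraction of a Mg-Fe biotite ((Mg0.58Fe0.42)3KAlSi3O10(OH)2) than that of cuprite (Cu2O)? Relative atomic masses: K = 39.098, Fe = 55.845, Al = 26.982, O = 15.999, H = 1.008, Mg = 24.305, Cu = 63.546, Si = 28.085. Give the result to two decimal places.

30.83 percentage points

First mineral: 191.988 g O in 456.994 g formula = 42.01 wt% O.
Second mineral: 15.999 g O in 143.091 g formula = 11.18 wt% O.
42.01% − 11.18% gives a difference of 30.83 percentage points.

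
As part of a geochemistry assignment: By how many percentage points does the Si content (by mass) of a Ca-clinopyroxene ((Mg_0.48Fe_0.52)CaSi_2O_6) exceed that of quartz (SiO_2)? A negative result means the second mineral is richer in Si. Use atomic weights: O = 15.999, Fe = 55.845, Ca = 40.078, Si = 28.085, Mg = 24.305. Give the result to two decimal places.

Si in (Mg_0.48Fe_0.52)CaSi_2O_6: molar mass 232.948 g/mol; 2×28.085 = 56.170 g → 24.11 wt%.
Si in SiO_2: molar mass 60.083 g/mol; 1×28.085 = 28.085 g → 46.74 wt%.
Difference = 24.11 − 46.74 = -22.63 percentage points.

-22.63 percentage points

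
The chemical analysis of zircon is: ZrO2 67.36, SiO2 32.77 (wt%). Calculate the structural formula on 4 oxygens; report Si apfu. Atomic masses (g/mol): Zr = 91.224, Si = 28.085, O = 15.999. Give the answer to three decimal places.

67.36 wt% ZrO2 ÷ 123.222 g/mol = 0.54666 mol, giving 0.54666 Zr and 1.09332 O.
32.77 wt% SiO2 ÷ 60.083 g/mol = 0.54541 mol, giving 0.54541 Si and 1.09082 O.
Oxygen sums to 2.18414; scaling by 4/2.18414 = 1.83138 puts the formula on 4 O.
Si: 0.54541 × 1.83138 = 0.999 atoms per formula unit.

0.999 Si apfu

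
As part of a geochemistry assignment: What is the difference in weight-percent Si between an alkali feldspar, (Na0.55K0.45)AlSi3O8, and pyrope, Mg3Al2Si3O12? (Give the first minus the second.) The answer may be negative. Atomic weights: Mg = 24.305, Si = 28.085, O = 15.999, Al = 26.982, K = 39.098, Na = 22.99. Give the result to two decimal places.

10.37 percentage points

First mineral: 84.255 g Si in 269.468 g formula = 31.27 wt% Si.
Second mineral: 84.255 g Si in 403.122 g formula = 20.90 wt% Si.
31.27% − 20.90% gives a difference of 10.37 percentage points.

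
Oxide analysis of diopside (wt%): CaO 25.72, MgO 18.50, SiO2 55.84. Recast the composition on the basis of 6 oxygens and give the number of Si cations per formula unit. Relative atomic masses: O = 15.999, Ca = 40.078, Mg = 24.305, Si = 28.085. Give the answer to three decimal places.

2.008 Si apfu

CaO: 25.72/56.077 = 0.45866 mol → 0.45866 mol Ca, 0.45866 mol O.
MgO: 18.50/40.304 = 0.45901 mol → 0.45901 mol Mg, 0.45901 mol O.
SiO2: 55.84/60.083 = 0.92938 mol → 0.92938 mol Si, 1.85876 mol O.
Total oxygen = 2.77643 mol. Normalization factor = 6/2.77643 = 2.16105.
Si per 6 O = 0.92938 × 2.16105 = 2.008.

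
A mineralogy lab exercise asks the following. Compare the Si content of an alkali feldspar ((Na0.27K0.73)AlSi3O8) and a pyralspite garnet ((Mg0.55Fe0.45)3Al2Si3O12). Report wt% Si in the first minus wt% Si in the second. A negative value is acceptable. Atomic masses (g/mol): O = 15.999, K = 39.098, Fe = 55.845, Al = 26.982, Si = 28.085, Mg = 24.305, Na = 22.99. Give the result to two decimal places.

M((Na0.27K0.73)AlSi3O8) = 273.978 g/mol, so wt% Si = 84.255/273.978 × 100 = 30.75%.
M((Mg0.55Fe0.45)3Al2Si3O12) = 445.701 g/mol, so wt% Si = 84.255/445.701 × 100 = 18.90%.
30.75 − 18.90 = 11.85 pp.

11.85 percentage points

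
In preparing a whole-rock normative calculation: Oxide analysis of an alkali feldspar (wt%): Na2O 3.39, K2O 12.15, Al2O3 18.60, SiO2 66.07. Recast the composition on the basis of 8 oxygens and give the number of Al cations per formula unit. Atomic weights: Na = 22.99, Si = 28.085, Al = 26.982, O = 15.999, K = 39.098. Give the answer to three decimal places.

Na2O: 3.39/61.979 = 0.05470 mol → 0.10940 mol Na, 0.05470 mol O.
K2O: 12.15/94.195 = 0.12899 mol → 0.25798 mol K, 0.12899 mol O.
Al2O3: 18.60/101.961 = 0.18242 mol → 0.36484 mol Al, 0.54726 mol O.
SiO2: 66.07/60.083 = 1.09965 mol → 1.09965 mol Si, 2.19930 mol O.
Total oxygen = 2.93025 mol. Normalization factor = 8/2.93025 = 2.73014.
Al per 8 O = 0.36484 × 2.73014 = 0.996.

0.996 Al apfu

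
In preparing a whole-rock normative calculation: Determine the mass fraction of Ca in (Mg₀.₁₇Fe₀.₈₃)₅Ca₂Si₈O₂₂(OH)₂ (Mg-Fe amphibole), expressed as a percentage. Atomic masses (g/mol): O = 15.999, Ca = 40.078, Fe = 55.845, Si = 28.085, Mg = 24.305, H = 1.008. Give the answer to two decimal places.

8.50 wt%

Formula mass = 0.85×24.305 + 4.15×55.845 + 2×40.078 + 8×28.085 + 24×15.999 + 2×1.008 = 943.244 g/mol, of which 80.156 g is Ca.
So Ca makes up 80.156/943.244 = 0.0850 of the mass, i.e. 8.50%.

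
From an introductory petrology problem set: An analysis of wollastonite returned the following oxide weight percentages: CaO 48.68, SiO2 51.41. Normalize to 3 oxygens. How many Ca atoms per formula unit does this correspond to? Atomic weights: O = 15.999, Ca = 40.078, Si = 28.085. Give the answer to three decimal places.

CaO: 48.68/56.077 = 0.86809 mol → 0.86809 mol Ca, 0.86809 mol O.
SiO2: 51.41/60.083 = 0.85565 mol → 0.85565 mol Si, 1.71130 mol O.
Total oxygen = 2.57939 mol. Normalization factor = 3/2.57939 = 1.16307.
Ca per 3 O = 0.86809 × 1.16307 = 1.010.

1.010 Ca apfu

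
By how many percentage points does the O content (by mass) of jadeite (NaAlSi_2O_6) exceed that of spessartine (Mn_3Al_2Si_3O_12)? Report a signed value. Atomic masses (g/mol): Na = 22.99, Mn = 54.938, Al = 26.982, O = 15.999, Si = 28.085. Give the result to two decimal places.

O in NaAlSi_2O_6: molar mass 202.136 g/mol; 6×15.999 = 95.994 g → 47.49 wt%.
O in Mn_3Al_2Si_3O_12: molar mass 495.021 g/mol; 12×15.999 = 191.988 g → 38.78 wt%.
Difference = 47.49 − 38.78 = 8.71 percentage points.

8.71 percentage points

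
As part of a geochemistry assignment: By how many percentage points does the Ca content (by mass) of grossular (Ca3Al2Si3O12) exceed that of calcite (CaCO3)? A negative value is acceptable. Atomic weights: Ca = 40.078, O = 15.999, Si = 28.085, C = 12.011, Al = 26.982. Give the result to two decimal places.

-13.35 percentage points

Ca in Ca3Al2Si3O12: molar mass 450.441 g/mol; 3×40.078 = 120.234 g → 26.69 wt%.
Ca in CaCO3: molar mass 100.086 g/mol; 1×40.078 = 40.078 g → 40.04 wt%.
Difference = 26.69 − 40.04 = -13.35 percentage points.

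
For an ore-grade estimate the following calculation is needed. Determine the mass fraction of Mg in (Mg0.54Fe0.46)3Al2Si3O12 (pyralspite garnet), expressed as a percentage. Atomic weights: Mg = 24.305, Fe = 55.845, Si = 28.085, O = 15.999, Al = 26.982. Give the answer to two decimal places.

8.82 weight percent

Formula mass = 1.62·24.305 + 1.38·55.845 + 2·26.982 + 3·28.085 + 12·15.999 = 446.647 g/mol, of which 39.374 g is Mg.
So Mg makes up 39.374/446.647 = 0.0882 of the mass, i.e. 8.82%.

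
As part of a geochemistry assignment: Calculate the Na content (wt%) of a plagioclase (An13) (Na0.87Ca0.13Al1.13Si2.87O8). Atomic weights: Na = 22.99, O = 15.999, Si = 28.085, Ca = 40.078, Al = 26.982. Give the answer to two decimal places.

Molar mass of Na0.87Ca0.13Al1.13Si2.87O8: 0.87×22.99 + 0.13×40.078 + 1.13×26.982 + 2.87×28.085 + 8×15.999 = 264.297 g/mol.
Mass of Na per formula unit: 0.87 × 22.99 = 20.001 g.
Weight fraction Na = 20.001 / 264.297 = 0.0757.

7.57 wt%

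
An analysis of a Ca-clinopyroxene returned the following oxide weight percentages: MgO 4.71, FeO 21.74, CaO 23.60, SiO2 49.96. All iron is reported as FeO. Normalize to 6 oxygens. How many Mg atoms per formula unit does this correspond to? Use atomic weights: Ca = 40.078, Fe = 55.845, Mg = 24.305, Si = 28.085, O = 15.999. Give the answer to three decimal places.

MgO: 4.71/40.304 = 0.11686 mol → 0.11686 mol Mg, 0.11686 mol O.
FeO: 21.74/71.844 = 0.30260 mol → 0.30260 mol Fe, 0.30260 mol O.
CaO: 23.60/56.077 = 0.42085 mol → 0.42085 mol Ca, 0.42085 mol O.
SiO2: 49.96/60.083 = 0.83152 mol → 0.83152 mol Si, 1.66304 mol O.
Total oxygen = 2.50335 mol. Normalization factor = 6/2.50335 = 2.39679.
Mg per 6 O = 0.11686 × 2.39679 = 0.280.

0.280 Mg apfu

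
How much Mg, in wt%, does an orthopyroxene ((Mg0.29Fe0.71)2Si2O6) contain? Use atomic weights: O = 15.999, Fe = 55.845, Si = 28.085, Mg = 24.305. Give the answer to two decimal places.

5.74 wt%

Formula mass = 0.58*24.305 + 1.42*55.845 + 2*28.085 + 6*15.999 = 245.561 g/mol, of which 14.097 g is Mg.
So Mg makes up 14.097/245.561 = 0.0574 of the mass, i.e. 5.74%.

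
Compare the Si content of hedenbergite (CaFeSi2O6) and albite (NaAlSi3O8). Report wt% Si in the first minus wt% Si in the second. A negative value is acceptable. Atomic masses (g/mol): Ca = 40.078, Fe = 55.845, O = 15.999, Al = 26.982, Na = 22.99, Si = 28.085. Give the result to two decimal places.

-9.49 percentage points

First mineral: 56.170 g Si in 248.087 g formula = 22.64 wt% Si.
Second mineral: 84.255 g Si in 262.219 g formula = 32.13 wt% Si.
22.64% − 32.13% gives a difference of -9.49 percentage points.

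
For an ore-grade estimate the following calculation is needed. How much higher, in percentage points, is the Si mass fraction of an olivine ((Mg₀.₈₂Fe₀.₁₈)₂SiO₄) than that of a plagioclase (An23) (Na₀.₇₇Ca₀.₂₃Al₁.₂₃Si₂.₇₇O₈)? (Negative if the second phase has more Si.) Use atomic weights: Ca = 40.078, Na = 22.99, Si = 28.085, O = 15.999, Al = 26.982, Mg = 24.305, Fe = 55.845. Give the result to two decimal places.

-10.79 percentage points

Si in (Mg₀.₈₂Fe₀.₁₈)₂SiO₄: molar mass 152.045 g/mol; 1×28.085 = 28.085 g → 18.47 wt%.
Si in Na₀.₇₇Ca₀.₂₃Al₁.₂₃Si₂.₇₇O₈: molar mass 265.896 g/mol; 2.77×28.085 = 77.795 g → 29.26 wt%.
Difference = 18.47 − 29.26 = -10.79 percentage points.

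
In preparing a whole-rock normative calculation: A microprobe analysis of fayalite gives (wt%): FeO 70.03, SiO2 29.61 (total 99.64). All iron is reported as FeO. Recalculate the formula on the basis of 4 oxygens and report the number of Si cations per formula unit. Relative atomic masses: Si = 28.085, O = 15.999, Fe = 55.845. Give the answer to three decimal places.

FeO (M=71.844): mol = 0.97475; Fe = 0.97475, O = 0.97475.
SiO2 (M=60.083): mol = 0.49282; Si = 0.49282, O = 0.98564.
ΣO = 1.96039; factor = 4/ΣO = 2.04041.
Si apfu = 0.49282 × 2.04041 = 1.006.

1.006 Si apfu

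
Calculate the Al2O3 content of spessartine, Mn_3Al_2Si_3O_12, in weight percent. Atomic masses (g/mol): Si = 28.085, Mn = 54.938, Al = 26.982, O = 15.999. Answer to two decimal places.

Formula mass = 495.021 g/mol.
2 Al → 1.0000 mol Al2O3 per formula unit; M(Al2O3) = 101.961, so Al2O3 mass = 101.961 g.
101.961/495.021 × 100 = 20.60 wt%.

20.60 wt%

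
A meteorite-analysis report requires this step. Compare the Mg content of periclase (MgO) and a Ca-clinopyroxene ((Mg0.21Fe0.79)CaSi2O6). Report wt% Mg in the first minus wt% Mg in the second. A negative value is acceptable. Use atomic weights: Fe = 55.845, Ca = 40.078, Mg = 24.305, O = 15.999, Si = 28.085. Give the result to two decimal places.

58.19 percentage points

M(MgO) = 40.304 g/mol, so wt% Mg = 24.305/40.304 × 100 = 60.30%.
M((Mg0.21Fe0.79)CaSi2O6) = 241.464 g/mol, so wt% Mg = 5.104/241.464 × 100 = 2.11%.
60.30 − 2.11 = 58.19 pp.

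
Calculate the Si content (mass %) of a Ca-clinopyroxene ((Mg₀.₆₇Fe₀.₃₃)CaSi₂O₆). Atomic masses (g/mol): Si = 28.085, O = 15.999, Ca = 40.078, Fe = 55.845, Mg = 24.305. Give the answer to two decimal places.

Molar mass of (Mg₀.₆₇Fe₀.₃₃)CaSi₂O₆: 0.67×24.305 + 0.33×55.845 + 1×40.078 + 2×28.085 + 6×15.999 = 226.955 g/mol.
Mass of Si per formula unit: 2 × 28.085 = 56.170 g.
Weight fraction Si = 56.170 / 226.955 = 0.2475.

24.75 mass %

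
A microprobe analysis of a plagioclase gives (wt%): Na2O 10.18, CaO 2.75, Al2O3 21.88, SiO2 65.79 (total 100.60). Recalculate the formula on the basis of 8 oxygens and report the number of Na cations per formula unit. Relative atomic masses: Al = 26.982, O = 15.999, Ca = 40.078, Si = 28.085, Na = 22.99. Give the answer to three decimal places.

0.862 Na apfu

Na2O: 10.18/61.979 = 0.16425 mol → 0.32850 mol Na, 0.16425 mol O.
CaO: 2.75/56.077 = 0.04904 mol → 0.04904 mol Ca, 0.04904 mol O.
Al2O3: 21.88/101.961 = 0.21459 mol → 0.42918 mol Al, 0.64377 mol O.
SiO2: 65.79/60.083 = 1.09499 mol → 1.09499 mol Si, 2.18998 mol O.
Total oxygen = 3.04704 mol. Normalization factor = 8/3.04704 = 2.62550.
Na per 8 O = 0.32850 × 2.62550 = 0.862.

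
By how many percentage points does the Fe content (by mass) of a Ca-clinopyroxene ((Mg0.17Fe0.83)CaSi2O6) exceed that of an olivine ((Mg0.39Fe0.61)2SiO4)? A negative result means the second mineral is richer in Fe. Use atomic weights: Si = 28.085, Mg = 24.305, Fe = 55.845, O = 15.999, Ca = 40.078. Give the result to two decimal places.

First mineral: 46.351 g Fe in 242.725 g formula = 19.10 wt% Fe.
Second mineral: 68.131 g Fe in 179.170 g formula = 38.03 wt% Fe.
19.10% − 38.03% gives a difference of -18.93 percentage points.

-18.93 percentage points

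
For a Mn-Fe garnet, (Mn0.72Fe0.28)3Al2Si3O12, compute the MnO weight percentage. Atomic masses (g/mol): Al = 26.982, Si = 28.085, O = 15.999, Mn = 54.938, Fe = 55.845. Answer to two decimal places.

Formula mass = 495.783 g/mol.
2.16 Mn → 2.1600 mol MnO per formula unit; M(MnO) = 70.937, so MnO mass = 153.224 g.
153.224/495.783 × 100 = 30.91 wt%.

30.91 wt%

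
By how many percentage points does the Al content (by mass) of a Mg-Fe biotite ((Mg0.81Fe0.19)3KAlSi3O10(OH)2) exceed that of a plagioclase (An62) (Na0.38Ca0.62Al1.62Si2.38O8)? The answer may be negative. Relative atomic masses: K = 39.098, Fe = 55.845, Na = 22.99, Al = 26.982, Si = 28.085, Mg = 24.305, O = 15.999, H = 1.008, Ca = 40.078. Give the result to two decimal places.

-9.86 percentage points

First mineral: 26.982 g Al in 435.232 g formula = 6.20 wt% Al.
Second mineral: 43.711 g Al in 272.130 g formula = 16.06 wt% Al.
6.20% − 16.06% gives a difference of -9.86 percentage points.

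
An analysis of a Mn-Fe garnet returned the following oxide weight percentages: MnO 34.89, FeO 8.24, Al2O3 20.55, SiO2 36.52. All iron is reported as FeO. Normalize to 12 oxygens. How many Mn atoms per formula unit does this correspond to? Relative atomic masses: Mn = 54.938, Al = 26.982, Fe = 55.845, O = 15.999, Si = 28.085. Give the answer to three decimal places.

MnO: 34.89/70.937 = 0.49184 mol → 0.49184 mol Mn, 0.49184 mol O.
FeO: 8.24/71.844 = 0.11469 mol → 0.11469 mol Fe, 0.11469 mol O.
Al2O3: 20.55/101.961 = 0.20155 mol → 0.40310 mol Al, 0.60465 mol O.
SiO2: 36.52/60.083 = 0.60783 mol → 0.60783 mol Si, 1.21566 mol O.
Total oxygen = 2.42684 mol. Normalization factor = 12/2.42684 = 4.94470.
Mn per 12 O = 0.49184 × 4.94470 = 2.432.

2.432 Mn apfu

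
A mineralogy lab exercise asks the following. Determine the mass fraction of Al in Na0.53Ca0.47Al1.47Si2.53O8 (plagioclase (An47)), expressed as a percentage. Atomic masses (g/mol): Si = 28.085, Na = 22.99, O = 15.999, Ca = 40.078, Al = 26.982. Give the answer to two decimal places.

14.70 wt%

Molar mass of Na0.53Ca0.47Al1.47Si2.53O8: 0.53·22.99 + 0.47·40.078 + 1.47·26.982 + 2.53·28.085 + 8·15.999 = 269.732 g/mol.
Mass of Al per formula unit: 1.47 × 26.982 = 39.664 g.
Weight fraction Al = 39.664 / 269.732 = 0.1470.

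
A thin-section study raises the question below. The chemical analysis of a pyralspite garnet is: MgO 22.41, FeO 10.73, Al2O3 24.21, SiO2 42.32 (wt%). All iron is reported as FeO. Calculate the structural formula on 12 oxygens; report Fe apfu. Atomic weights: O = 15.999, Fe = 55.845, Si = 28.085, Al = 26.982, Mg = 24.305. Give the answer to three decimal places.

0.634 Fe apfu

MgO: 22.41/40.304 = 0.55602 mol → 0.55602 mol Mg, 0.55602 mol O.
FeO: 10.73/71.844 = 0.14935 mol → 0.14935 mol Fe, 0.14935 mol O.
Al2O3: 24.21/101.961 = 0.23744 mol → 0.47488 mol Al, 0.71232 mol O.
SiO2: 42.32/60.083 = 0.70436 mol → 0.70436 mol Si, 1.40872 mol O.
Total oxygen = 2.82641 mol. Normalization factor = 12/2.82641 = 4.24567.
Fe per 12 O = 0.14935 × 4.24567 = 0.634.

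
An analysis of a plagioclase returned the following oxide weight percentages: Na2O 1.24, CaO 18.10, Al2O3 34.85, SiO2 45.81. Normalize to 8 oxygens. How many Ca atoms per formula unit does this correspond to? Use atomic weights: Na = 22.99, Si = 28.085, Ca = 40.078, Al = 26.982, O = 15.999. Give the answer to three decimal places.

0.893 Ca apfu

Na2O: 1.24/61.979 = 0.02001 mol → 0.04002 mol Na, 0.02001 mol O.
CaO: 18.10/56.077 = 0.32277 mol → 0.32277 mol Ca, 0.32277 mol O.
Al2O3: 34.85/101.961 = 0.34180 mol → 0.68360 mol Al, 1.02540 mol O.
SiO2: 45.81/60.083 = 0.76245 mol → 0.76245 mol Si, 1.52490 mol O.
Total oxygen = 2.89308 mol. Normalization factor = 8/2.89308 = 2.76522.
Ca per 8 O = 0.32277 × 2.76522 = 0.893.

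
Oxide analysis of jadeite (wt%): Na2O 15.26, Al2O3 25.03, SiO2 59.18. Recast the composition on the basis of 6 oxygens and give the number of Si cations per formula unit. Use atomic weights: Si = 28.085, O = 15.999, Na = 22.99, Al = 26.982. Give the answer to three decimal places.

2.002 Si apfu

Na2O: 15.26/61.979 = 0.24621 mol → 0.49242 mol Na, 0.24621 mol O.
Al2O3: 25.03/101.961 = 0.24549 mol → 0.49098 mol Al, 0.73647 mol O.
SiO2: 59.18/60.083 = 0.98497 mol → 0.98497 mol Si, 1.96994 mol O.
Total oxygen = 2.95262 mol. Normalization factor = 6/2.95262 = 2.03209.
Si per 6 O = 0.98497 × 2.03209 = 2.002.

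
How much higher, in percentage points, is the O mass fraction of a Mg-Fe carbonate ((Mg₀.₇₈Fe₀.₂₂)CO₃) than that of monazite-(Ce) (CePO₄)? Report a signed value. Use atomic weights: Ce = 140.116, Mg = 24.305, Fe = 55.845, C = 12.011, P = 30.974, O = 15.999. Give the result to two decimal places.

25.38 percentage points

O in (Mg₀.₇₈Fe₀.₂₂)CO₃: molar mass 91.252 g/mol; 3×15.999 = 47.997 g → 52.60 wt%.
O in CePO₄: molar mass 235.086 g/mol; 4×15.999 = 63.996 g → 27.22 wt%.
Difference = 52.60 − 27.22 = 25.38 percentage points.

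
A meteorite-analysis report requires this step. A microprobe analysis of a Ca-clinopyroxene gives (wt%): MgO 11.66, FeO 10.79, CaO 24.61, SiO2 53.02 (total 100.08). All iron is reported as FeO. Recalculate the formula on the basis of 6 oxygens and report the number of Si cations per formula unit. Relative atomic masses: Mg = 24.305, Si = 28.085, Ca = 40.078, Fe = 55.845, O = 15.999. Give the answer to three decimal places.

2.003 Si apfu

MgO (M=40.304): mol = 0.28930; Mg = 0.28930, O = 0.28930.
FeO (M=71.844): mol = 0.15019; Fe = 0.15019, O = 0.15019.
CaO (M=56.077): mol = 0.43886; Ca = 0.43886, O = 0.43886.
SiO2 (M=60.083): mol = 0.88245; Si = 0.88245, O = 1.76490.
ΣO = 2.64325; factor = 6/ΣO = 2.26993.
Si apfu = 0.88245 × 2.26993 = 2.003.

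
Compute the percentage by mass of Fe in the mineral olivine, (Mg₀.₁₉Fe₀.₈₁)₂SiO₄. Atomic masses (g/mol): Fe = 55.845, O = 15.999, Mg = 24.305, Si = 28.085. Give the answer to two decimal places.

47.17 mass %

Formula mass = 0.38×24.305 + 1.62×55.845 + 1×28.085 + 4×15.999 = 191.786 g/mol, of which 90.469 g is Fe.
So Fe makes up 90.469/191.786 = 0.4717 of the mass, i.e. 47.17%.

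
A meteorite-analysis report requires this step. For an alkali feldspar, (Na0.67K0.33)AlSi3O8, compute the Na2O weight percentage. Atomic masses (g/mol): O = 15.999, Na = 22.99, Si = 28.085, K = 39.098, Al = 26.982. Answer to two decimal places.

Molar mass of (Na0.67K0.33)AlSi3O8 = 0.67×22.99 + 0.33×39.098 + 1×26.982 + 3×28.085 + 8×15.999 = 267.535 g/mol.
Each formula unit contains 0.67 Na, equivalent to 0.67/2 = 0.3350 mol Na2O.
M(Na2O) = 2×22.99 + 1×15.999 = 61.979 g/mol.
Mass of Na2O per formula unit = 0.3350 × 61.979 = 20.763 g.
Na2O wt% = 20.763 / 267.535 × 100 = 7.76%.

7.76 wt%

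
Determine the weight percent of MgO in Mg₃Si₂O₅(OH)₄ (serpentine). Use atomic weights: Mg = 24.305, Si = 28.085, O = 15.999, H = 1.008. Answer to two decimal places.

43.63 wt%

M(Mg₃Si₂O₅(OH)₄) = 277.108 g/mol; M(MgO) = 40.304 g/mol.
Moles MgO per formula unit = 3 Mg ÷ 1 = 3.0000.
MgO fraction = (3.0000 × 40.304) / 277.108 = 120.912/277.108 = 0.4363.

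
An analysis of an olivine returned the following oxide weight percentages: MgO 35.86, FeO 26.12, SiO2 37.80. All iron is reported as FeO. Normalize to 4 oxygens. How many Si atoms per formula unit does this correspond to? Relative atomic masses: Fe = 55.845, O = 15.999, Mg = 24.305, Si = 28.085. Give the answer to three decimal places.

MgO (M=40.304): mol = 0.88974; Mg = 0.88974, O = 0.88974.
FeO (M=71.844): mol = 0.36357; Fe = 0.36357, O = 0.36357.
SiO2 (M=60.083): mol = 0.62913; Si = 0.62913, O = 1.25826.
ΣO = 2.51157; factor = 4/ΣO = 1.59263.
Si apfu = 0.62913 × 1.59263 = 1.002.

1.002 Si apfu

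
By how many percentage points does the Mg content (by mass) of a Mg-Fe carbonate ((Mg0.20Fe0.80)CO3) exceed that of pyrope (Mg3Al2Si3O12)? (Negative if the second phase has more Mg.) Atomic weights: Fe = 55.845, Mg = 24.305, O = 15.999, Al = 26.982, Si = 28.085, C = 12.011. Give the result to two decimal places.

Mg in (Mg0.20Fe0.80)CO3: molar mass 109.545 g/mol; 0.20×24.305 = 4.861 g → 4.44 wt%.
Mg in Mg3Al2Si3O12: molar mass 403.122 g/mol; 3×24.305 = 72.915 g → 18.09 wt%.
Difference = 4.44 − 18.09 = -13.65 percentage points.

-13.65 percentage points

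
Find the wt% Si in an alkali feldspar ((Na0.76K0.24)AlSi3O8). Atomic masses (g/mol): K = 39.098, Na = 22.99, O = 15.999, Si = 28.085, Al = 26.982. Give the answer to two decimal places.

31.66 weight percent

Formula mass = 0.76×22.99 + 0.24×39.098 + 1×26.982 + 3×28.085 + 8×15.999 = 266.085 g/mol, of which 84.255 g is Si.
So Si makes up 84.255/266.085 = 0.3166 of the mass, i.e. 31.66%.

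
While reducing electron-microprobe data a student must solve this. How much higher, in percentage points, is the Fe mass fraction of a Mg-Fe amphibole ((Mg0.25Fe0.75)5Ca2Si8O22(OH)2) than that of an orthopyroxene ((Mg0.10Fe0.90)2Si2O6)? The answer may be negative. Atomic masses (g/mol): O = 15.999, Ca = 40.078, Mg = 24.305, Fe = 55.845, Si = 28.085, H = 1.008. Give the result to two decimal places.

-16.53 percentage points

M((Mg0.25Fe0.75)5Ca2Si8O22(OH)2) = 930.628 g/mol, so wt% Fe = 209.419/930.628 × 100 = 22.50%.
M((Mg0.10Fe0.90)2Si2O6) = 257.546 g/mol, so wt% Fe = 100.521/257.546 × 100 = 39.03%.
22.50 − 39.03 = -16.53 pp.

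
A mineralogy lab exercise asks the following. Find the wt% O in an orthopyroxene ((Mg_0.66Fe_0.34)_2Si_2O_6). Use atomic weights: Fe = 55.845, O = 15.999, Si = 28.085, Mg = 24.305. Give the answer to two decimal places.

43.20 mass %

Molar mass of (Mg_0.66Fe_0.34)_2Si_2O_6: 1.32*24.305 + 0.68*55.845 + 2*28.085 + 6*15.999 = 222.221 g/mol.
Mass of O per formula unit: 6 × 15.999 = 95.994 g.
Weight fraction O = 95.994 / 222.221 = 0.4320.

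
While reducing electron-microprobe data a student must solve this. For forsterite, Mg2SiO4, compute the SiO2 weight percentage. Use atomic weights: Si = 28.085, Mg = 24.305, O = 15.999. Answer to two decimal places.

Formula mass = 140.691 g/mol.
1 Si → 1.0000 mol SiO2 per formula unit; M(SiO2) = 60.083, so SiO2 mass = 60.083 g.
60.083/140.691 × 100 = 42.71 wt%.

42.71 wt%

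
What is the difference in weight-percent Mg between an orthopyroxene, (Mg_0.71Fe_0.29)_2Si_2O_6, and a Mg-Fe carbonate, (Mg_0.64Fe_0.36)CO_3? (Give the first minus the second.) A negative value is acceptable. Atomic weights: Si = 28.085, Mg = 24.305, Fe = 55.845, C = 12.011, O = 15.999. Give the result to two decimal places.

M((Mg_0.71Fe_0.29)_2Si_2O_6) = 219.067 g/mol, so wt% Mg = 34.513/219.067 × 100 = 15.75%.
M((Mg_0.64Fe_0.36)CO_3) = 95.667 g/mol, so wt% Mg = 15.555/95.667 × 100 = 16.26%.
15.75 − 16.26 = -0.51 pp.

-0.51 percentage points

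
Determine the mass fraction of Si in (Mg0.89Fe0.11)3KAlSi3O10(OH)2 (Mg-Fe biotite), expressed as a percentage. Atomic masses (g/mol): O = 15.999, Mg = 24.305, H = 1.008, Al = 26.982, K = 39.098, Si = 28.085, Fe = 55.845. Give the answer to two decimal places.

19.70 wt%

M((Mg0.89Fe0.11)3KAlSi3O10(OH)2) = 427.662 g/mol.
Si contributes 3 × 28.085 = 84.255 g per mole.
84.255/427.662 = 0.1970 → 19.70%.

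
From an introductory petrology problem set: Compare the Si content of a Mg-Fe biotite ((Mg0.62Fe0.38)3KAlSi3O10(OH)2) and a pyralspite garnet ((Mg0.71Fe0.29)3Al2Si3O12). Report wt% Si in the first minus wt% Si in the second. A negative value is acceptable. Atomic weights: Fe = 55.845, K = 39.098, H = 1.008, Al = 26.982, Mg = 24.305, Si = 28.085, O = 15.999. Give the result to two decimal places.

M((Mg0.62Fe0.38)3KAlSi3O10(OH)2) = 453.210 g/mol, so wt% Si = 84.255/453.210 × 100 = 18.59%.
M((Mg0.71Fe0.29)3Al2Si3O12) = 430.562 g/mol, so wt% Si = 84.255/430.562 × 100 = 19.57%.
18.59 − 19.57 = -0.98 pp.

-0.98 percentage points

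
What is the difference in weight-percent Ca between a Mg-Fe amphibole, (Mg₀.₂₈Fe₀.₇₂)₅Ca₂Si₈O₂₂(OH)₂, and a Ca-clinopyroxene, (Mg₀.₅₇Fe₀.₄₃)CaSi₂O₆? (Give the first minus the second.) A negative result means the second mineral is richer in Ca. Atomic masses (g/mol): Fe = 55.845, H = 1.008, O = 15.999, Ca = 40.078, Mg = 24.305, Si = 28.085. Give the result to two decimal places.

Ca in (Mg₀.₂₈Fe₀.₇₂)₅Ca₂Si₈O₂₂(OH)₂: molar mass 925.897 g/mol; 2×40.078 = 80.156 g → 8.66 wt%.
Ca in (Mg₀.₅₇Fe₀.₄₃)CaSi₂O₆: molar mass 230.109 g/mol; 1×40.078 = 40.078 g → 17.42 wt%.
Difference = 8.66 − 17.42 = -8.76 percentage points.

-8.76 percentage points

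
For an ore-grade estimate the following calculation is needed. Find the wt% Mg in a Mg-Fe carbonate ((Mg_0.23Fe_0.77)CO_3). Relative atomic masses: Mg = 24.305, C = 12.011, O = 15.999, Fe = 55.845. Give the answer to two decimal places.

Molar mass of (Mg_0.23Fe_0.77)CO_3: 0.23×24.305 + 0.77×55.845 + 1×12.011 + 3×15.999 = 108.599 g/mol.
Mass of Mg per formula unit: 0.23 × 24.305 = 5.590 g.
Weight fraction Mg = 5.590 / 108.599 = 0.0515.

5.15 weight percent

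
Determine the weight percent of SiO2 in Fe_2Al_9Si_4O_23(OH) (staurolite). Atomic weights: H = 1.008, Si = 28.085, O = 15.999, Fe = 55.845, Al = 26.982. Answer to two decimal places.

M(Fe_2Al_9Si_4O_23(OH)) = 851.852 g/mol; M(SiO2) = 60.083 g/mol.
Moles SiO2 per formula unit = 4 Si ÷ 1 = 4.0000.
SiO2 fraction = (4.0000 × 60.083) / 851.852 = 240.332/851.852 = 0.2821.

28.21 wt%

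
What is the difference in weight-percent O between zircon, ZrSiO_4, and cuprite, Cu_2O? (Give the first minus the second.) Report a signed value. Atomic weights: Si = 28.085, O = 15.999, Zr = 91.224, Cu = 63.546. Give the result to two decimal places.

M(ZrSiO_4) = 183.305 g/mol, so wt% O = 63.996/183.305 × 100 = 34.91%.
M(Cu_2O) = 143.091 g/mol, so wt% O = 15.999/143.091 × 100 = 11.18%.
34.91 − 11.18 = 23.73 pp.

23.73 percentage points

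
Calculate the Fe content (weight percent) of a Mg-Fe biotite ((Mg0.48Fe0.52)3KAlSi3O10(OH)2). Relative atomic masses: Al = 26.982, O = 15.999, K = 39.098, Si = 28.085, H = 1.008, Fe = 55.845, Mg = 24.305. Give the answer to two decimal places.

Formula mass = 1.44×24.305 + 1.56×55.845 + 1×39.098 + 1×26.982 + 3×28.085 + 12×15.999 + 2×1.008 = 466.456 g/mol, of which 87.118 g is Fe.
So Fe makes up 87.118/466.456 = 0.1868 of the mass, i.e. 18.68%.

18.68 weight percent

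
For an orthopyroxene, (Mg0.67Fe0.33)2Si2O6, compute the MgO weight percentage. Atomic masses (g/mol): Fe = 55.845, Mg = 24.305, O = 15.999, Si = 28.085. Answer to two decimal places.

M((Mg0.67Fe0.33)2Si2O6) = 221.590 g/mol; M(MgO) = 40.304 g/mol.
Moles MgO per formula unit = 1.34 Mg ÷ 1 = 1.3400.
MgO fraction = (1.3400 × 40.304) / 221.590 = 54.007/221.590 = 0.2437.

24.37 wt%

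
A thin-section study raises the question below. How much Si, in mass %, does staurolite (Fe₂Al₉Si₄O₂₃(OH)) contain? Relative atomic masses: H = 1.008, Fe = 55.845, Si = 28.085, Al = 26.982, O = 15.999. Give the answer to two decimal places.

13.19 mass %

Molar mass of Fe₂Al₉Si₄O₂₃(OH): 2×55.845 + 9×26.982 + 4×28.085 + 24×15.999 + 1×1.008 = 851.852 g/mol.
Mass of Si per formula unit: 4 × 28.085 = 112.340 g.
Weight fraction Si = 112.340 / 851.852 = 0.1319.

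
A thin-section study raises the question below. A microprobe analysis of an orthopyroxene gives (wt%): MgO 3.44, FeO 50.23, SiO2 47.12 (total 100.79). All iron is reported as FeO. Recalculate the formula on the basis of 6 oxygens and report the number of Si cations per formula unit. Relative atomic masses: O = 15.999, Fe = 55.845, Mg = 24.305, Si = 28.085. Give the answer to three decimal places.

2.000 Si apfu

MgO (M=40.304): mol = 0.08535; Mg = 0.08535, O = 0.08535.
FeO (M=71.844): mol = 0.69915; Fe = 0.69915, O = 0.69915.
SiO2 (M=60.083): mol = 0.78425; Si = 0.78425, O = 1.56850.
ΣO = 2.35300; factor = 6/ΣO = 2.54994.
Si apfu = 0.78425 × 2.54994 = 2.000.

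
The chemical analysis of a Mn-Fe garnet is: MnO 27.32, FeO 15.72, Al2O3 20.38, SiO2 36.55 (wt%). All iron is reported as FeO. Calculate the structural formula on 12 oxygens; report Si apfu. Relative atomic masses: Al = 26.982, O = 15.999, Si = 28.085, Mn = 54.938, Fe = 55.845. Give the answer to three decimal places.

3.016 Si apfu

MnO: 27.32/70.937 = 0.38513 mol → 0.38513 mol Mn, 0.38513 mol O.
FeO: 15.72/71.844 = 0.21881 mol → 0.21881 mol Fe, 0.21881 mol O.
Al2O3: 20.38/101.961 = 0.19988 mol → 0.39976 mol Al, 0.59964 mol O.
SiO2: 36.55/60.083 = 0.60833 mol → 0.60833 mol Si, 1.21666 mol O.
Total oxygen = 2.42024 mol. Normalization factor = 12/2.42024 = 4.95819.
Si per 12 O = 0.60833 × 4.95819 = 3.016.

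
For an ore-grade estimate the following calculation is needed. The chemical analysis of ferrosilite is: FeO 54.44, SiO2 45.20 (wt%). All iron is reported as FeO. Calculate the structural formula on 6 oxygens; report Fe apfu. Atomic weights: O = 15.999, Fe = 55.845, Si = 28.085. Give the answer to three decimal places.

2.010 Fe apfu

54.44 wt% FeO ÷ 71.844 g/mol = 0.75775 mol, giving 0.75775 Fe and 0.75775 O.
45.20 wt% SiO2 ÷ 60.083 g/mol = 0.75229 mol, giving 0.75229 Si and 1.50458 O.
Oxygen sums to 2.26233; scaling by 6/2.26233 = 2.65213 puts the formula on 6 O.
Fe: 0.75775 × 2.65213 = 2.010 atoms per formula unit.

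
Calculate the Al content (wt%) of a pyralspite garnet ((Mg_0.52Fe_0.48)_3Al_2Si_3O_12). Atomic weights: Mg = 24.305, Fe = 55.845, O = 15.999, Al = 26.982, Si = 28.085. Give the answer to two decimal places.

M((Mg_0.52Fe_0.48)_3Al_2Si_3O_12) = 448.540 g/mol.
Al contributes 2 × 26.982 = 53.964 g per mole.
53.964/448.540 = 0.1203 → 12.03%.

12.03 wt%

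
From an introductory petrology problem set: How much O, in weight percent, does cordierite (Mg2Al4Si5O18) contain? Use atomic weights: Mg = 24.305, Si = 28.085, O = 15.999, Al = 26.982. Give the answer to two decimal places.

49.23 weight percent

Formula mass = 2*24.305 + 4*26.982 + 5*28.085 + 18*15.999 = 584.945 g/mol, of which 287.982 g is O.
So O makes up 287.982/584.945 = 0.4923 of the mass, i.e. 49.23%.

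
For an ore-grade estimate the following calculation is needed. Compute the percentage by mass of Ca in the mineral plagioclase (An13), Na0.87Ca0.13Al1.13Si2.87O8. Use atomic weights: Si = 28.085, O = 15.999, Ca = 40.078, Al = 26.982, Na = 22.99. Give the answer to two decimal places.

1.97 wt%

Formula mass = 0.87*22.99 + 0.13*40.078 + 1.13*26.982 + 2.87*28.085 + 8*15.999 = 264.297 g/mol, of which 5.210 g is Ca.
So Ca makes up 5.210/264.297 = 0.0197 of the mass, i.e. 1.97%.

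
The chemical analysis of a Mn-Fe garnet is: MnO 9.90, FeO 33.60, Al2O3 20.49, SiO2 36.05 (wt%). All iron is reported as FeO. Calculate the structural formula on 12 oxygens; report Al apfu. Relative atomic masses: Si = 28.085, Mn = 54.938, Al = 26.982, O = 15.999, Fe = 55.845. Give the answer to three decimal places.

MnO: 9.90/70.937 = 0.13956 mol → 0.13956 mol Mn, 0.13956 mol O.
FeO: 33.60/71.844 = 0.46768 mol → 0.46768 mol Fe, 0.46768 mol O.
Al2O3: 20.49/101.961 = 0.20096 mol → 0.40192 mol Al, 0.60288 mol O.
SiO2: 36.05/60.083 = 0.60000 mol → 0.60000 mol Si, 1.20000 mol O.
Total oxygen = 2.41012 mol. Normalization factor = 12/2.41012 = 4.97901.
Al per 12 O = 0.40192 × 4.97901 = 2.001.

2.001 Al apfu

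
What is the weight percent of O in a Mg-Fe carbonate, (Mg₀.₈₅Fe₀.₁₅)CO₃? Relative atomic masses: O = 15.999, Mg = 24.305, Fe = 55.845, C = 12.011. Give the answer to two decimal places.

Formula mass = 0.85×24.305 + 0.15×55.845 + 1×12.011 + 3×15.999 = 89.044 g/mol, of which 47.997 g is O.
So O makes up 47.997/89.044 = 0.5390 of the mass, i.e. 53.90%.

53.90 wt%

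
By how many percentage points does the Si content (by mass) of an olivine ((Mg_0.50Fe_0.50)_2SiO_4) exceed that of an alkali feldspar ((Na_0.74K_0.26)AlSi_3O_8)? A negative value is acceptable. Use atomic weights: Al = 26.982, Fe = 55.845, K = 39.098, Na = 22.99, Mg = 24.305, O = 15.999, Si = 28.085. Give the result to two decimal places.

-15.32 percentage points

Si in (Mg_0.50Fe_0.50)_2SiO_4: molar mass 172.231 g/mol; 1×28.085 = 28.085 g → 16.31 wt%.
Si in (Na_0.74K_0.26)AlSi_3O_8: molar mass 266.407 g/mol; 3×28.085 = 84.255 g → 31.63 wt%.
Difference = 16.31 − 31.63 = -15.32 percentage points.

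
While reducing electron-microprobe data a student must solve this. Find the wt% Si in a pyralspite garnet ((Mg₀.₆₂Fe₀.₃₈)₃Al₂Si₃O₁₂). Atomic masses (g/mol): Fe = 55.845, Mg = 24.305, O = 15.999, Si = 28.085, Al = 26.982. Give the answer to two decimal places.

Molar mass of (Mg₀.₆₂Fe₀.₃₈)₃Al₂Si₃O₁₂: 1.86×24.305 + 1.14×55.845 + 2×26.982 + 3×28.085 + 12×15.999 = 439.078 g/mol.
Mass of Si per formula unit: 3 × 28.085 = 84.255 g.
Weight fraction Si = 84.255 / 439.078 = 0.1919.

19.19 mass %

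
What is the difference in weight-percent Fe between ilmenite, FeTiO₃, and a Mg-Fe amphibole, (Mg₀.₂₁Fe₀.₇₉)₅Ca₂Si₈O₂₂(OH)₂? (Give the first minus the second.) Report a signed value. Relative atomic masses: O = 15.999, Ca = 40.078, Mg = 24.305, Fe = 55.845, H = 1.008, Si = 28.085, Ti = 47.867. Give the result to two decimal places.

M(FeTiO₃) = 151.709 g/mol, so wt% Fe = 55.845/151.709 × 100 = 36.81%.
M((Mg₀.₂₁Fe₀.₇₉)₅Ca₂Si₈O₂₂(OH)₂) = 936.936 g/mol, so wt% Fe = 220.588/936.936 × 100 = 23.54%.
36.81 − 23.54 = 13.27 pp.

13.27 percentage points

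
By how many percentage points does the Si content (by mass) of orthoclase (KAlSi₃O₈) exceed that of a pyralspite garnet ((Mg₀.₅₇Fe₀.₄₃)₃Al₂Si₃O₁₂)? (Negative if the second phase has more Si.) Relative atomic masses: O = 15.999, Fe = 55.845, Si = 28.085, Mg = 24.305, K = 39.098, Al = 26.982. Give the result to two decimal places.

First mineral: 84.255 g Si in 278.327 g formula = 30.27 wt% Si.
Second mineral: 84.255 g Si in 443.809 g formula = 18.98 wt% Si.
30.27% − 18.98% gives a difference of 11.29 percentage points.

11.29 percentage points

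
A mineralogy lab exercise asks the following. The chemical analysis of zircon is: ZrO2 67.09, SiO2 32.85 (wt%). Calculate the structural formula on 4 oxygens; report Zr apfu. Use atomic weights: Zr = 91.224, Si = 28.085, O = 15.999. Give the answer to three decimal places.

ZrO2: 67.09/123.222 = 0.54446 mol → 0.54446 mol Zr, 1.08892 mol O.
SiO2: 32.85/60.083 = 0.54674 mol → 0.54674 mol Si, 1.09348 mol O.
Total oxygen = 2.18240 mol. Normalization factor = 4/2.18240 = 1.83284.
Zr per 4 O = 0.54446 × 1.83284 = 0.998.

0.998 Zr apfu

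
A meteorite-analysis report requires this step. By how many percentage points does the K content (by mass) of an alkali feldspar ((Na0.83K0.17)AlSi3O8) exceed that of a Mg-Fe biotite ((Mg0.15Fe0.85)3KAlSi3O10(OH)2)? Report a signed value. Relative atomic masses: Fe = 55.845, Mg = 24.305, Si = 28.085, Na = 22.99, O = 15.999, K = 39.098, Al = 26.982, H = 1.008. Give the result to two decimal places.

K in (Na0.83K0.17)AlSi3O8: molar mass 264.957 g/mol; 0.17×39.098 = 6.647 g → 2.51 wt%.
K in (Mg0.15Fe0.85)3KAlSi3O10(OH)2: molar mass 497.681 g/mol; 1×39.098 = 39.098 g → 7.86 wt%.
Difference = 2.51 − 7.86 = -5.35 percentage points.

-5.35 percentage points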